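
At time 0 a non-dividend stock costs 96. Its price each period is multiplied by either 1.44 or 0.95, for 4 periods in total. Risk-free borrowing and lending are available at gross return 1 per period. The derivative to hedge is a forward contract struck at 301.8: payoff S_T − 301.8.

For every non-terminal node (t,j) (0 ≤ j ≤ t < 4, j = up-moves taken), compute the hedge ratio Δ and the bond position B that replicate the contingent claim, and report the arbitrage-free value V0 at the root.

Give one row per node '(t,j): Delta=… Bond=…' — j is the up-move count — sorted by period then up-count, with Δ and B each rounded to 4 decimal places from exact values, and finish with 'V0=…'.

No-arbitrage ⇒ martingale measure with p* = (R−d)/(u−d) = 0.1020.
At expiry t=4: V(4,0)=-223.6074, V(4,1)=-183.2765, V(4,2)=-122.1433, V(4,3)=-29.4783, V(4,4)=110.9824
  t=3,j=0: stock 82.3080 → up 118.5235 (V=-183.2765), down 78.1926 (V=-223.6074). Price -219.4920; hedge Δ=1.0000, bond B=-301.8000.
  t=3,j=1: stock 124.7616 → up 179.6567 (V=-122.1433), down 118.5235 (V=-183.2765). Price -177.0384; hedge Δ=1.0000, bond B=-301.8000.
  t=3,j=2: stock 189.1123 → up 272.3217 (V=-29.4783), down 179.6567 (V=-122.1433). Price -112.6877; hedge Δ=1.0000, bond B=-301.8000.
  t=3,j=3: stock 286.6545 → up 412.7824 (V=110.9824), down 272.3217 (V=-29.4783). Price -15.1455; hedge Δ=1.0000, bond B=-301.8000.
  t=2,j=0: stock 86.6400 → up 124.7616 (V=-177.0384), down 82.3080 (V=-219.4920). Price -215.1600; hedge Δ=1.0000, bond B=-301.8000.
  t=2,j=1: stock 131.3280 → up 189.1123 (V=-112.6877), down 124.7616 (V=-177.0384). Price -170.4720; hedge Δ=1.0000, bond B=-301.8000.
  t=2,j=2: stock 199.0656 → up 286.6545 (V=-15.1455), down 189.1123 (V=-112.6877). Price -102.7344; hedge Δ=1.0000, bond B=-301.8000.
  t=1,j=0: stock 91.2000 → up 131.3280 (V=-170.4720), down 86.6400 (V=-215.1600). Price -210.6000; hedge Δ=1.0000, bond B=-301.8000.
  t=1,j=1: stock 138.2400 → up 199.0656 (V=-102.7344), down 131.3280 (V=-170.4720). Price -163.5600; hedge Δ=1.0000, bond B=-301.8000.
  t=0,j=0: stock 96.0000 → up 138.2400 (V=-163.5600), down 91.2000 (V=-210.6000). Price -205.8000; hedge Δ=1.0000, bond B=-301.8000.
Root portfolio cost Δ·96+B reproduces V0=-205.8000.

(0,0): Delta=1.0000 Bond=-301.8000
(1,0): Delta=1.0000 Bond=-301.8000
(1,1): Delta=1.0000 Bond=-301.8000
(2,0): Delta=1.0000 Bond=-301.8000
(2,1): Delta=1.0000 Bond=-301.8000
(2,2): Delta=1.0000 Bond=-301.8000
(3,0): Delta=1.0000 Bond=-301.8000
(3,1): Delta=1.0000 Bond=-301.8000
(3,2): Delta=1.0000 Bond=-301.8000
(3,3): Delta=1.0000 Bond=-301.8000
V0=-205.8000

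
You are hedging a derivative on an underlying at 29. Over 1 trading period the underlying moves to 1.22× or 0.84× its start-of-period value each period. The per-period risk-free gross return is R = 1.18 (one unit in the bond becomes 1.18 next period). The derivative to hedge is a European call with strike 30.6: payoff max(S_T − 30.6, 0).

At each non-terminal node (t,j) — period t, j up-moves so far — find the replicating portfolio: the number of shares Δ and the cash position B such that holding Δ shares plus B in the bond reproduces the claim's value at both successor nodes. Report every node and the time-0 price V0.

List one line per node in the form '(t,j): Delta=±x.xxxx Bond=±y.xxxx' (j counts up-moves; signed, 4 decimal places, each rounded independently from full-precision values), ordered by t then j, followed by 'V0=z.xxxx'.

The replicating-portfolio and risk-neutral prices coincide; use p* = (1.18−0.84)/(1.22−0.84) = 0.8947 for the latter.
Payoff layer (t=1): V(1,0)=0.0000, V(1,1)=4.7800
Node (0,0) S=29.0000: V=(p*·4.7800+(1−p*)·0.0000)/1.18=3.6244; Δ=(4.7800−0.0000)/(35.3800−24.3600)=0.4338; B=V−Δ·S=-8.9545
Check: Δ(0,0)·S0 + B(0,0) = 3.6244 = V0.

(0,0): Delta=0.4338 Bond=-8.9545
V0=3.6244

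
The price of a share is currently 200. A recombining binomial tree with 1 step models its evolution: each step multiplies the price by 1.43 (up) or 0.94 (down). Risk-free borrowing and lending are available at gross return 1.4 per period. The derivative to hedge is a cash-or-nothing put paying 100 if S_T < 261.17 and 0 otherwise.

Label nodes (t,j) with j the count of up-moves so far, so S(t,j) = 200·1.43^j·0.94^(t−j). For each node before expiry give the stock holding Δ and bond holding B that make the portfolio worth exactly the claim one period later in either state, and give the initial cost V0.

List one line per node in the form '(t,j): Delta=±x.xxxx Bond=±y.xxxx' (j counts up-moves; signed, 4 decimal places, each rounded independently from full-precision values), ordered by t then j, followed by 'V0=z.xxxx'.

No-arbitrage ⇒ martingale measure with p* = (R−d)/(u−d) = 0.9388.
Terminal values V(1,·): V(1,0)=100.0000, V(1,1)=0.0000
(0,0): S=200.0000. Δ = (V_up−V_dn)/(S_up−S_dn) = (0.0000−100.0000)/(286.0000−188.0000) = -1.0204. V = [p*·0.0000 + (1−p*)·100.0000]/1.4 = 4.3732. B = V − Δ·S = 208.4548.
Self-financing check: at every node Δ·S+B equals the discounted successor values.

(0,0): Delta=-1.0204 Bond=208.4548
V0=4.3732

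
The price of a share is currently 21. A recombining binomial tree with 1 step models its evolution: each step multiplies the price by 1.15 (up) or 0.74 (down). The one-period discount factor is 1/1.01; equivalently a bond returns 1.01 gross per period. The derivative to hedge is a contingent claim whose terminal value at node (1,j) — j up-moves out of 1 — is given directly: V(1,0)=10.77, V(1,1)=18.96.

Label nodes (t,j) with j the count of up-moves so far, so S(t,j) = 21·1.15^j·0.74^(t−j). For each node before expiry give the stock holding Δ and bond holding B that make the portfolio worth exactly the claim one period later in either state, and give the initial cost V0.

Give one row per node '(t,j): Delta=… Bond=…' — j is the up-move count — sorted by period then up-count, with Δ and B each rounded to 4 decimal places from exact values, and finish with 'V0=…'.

Risk-neutral probability p* = (R−d)/(u−d) = (1.01−0.74)/(1.15−0.74) = 0.6585.
Payoff layer (t=1): V(1,0)=10.7700, V(1,1)=18.9600
Node (0,0) S=21.0000: V=(p*·18.9600+(1−p*)·10.7700)/1.01=16.0034; Δ=(18.9600−10.7700)/(24.1500−15.5400)=0.9512; B=V−Δ·S=-3.9722
Check: Δ(0,0)·S0 + B(0,0) = 16.0034 = V0.

(0,0): Delta=0.9512 Bond=-3.9722
V0=16.0034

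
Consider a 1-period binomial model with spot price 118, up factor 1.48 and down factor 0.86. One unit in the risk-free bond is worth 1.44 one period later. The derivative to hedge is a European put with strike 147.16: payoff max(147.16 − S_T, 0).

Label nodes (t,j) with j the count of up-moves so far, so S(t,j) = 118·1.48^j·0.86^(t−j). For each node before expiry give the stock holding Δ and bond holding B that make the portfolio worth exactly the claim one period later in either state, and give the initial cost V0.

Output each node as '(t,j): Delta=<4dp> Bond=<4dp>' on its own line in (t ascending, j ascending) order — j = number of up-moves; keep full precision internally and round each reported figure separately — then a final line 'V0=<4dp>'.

(0,0): Delta=-0.6244 Bond=75.7240
V0=2.0466

Since d<R<u, set p* = (R−d)/(u−d) = 0.9355; price each node as the discounted p*-expectation of its children.
Terminal values V(1,·): V(1,0)=45.6800, V(1,1)=0.0000
(0,0): S=118.0000. Δ = (V_up−V_dn)/(S_up−S_dn) = (0.0000−45.6800)/(174.6400−101.4800) = -0.6244. V = [p*·0.0000 + (1−p*)·45.6800]/1.44 = 2.0466. B = V − Δ·S = 75.7240.
The time-0 hedge costs 2.0466, which is the no-arbitrage price.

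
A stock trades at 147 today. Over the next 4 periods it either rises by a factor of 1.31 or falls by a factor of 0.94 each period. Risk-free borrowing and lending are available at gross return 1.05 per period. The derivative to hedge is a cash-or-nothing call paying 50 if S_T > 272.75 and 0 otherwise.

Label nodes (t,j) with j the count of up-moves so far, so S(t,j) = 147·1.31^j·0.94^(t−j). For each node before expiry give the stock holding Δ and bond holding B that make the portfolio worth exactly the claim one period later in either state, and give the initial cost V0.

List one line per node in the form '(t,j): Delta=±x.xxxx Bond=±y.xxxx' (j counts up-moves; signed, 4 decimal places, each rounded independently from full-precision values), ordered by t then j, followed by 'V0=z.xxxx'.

(0,0): Delta=0.1480 Bond=-18.3912
(1,0): Delta=0.0784 Bond=-9.6986
(1,1): Delta=0.2659 Bond=-42.0305
(2,0): Delta=0.0000 Bond=0.0000
(2,1): Delta=0.2114 Bond=-34.2538
(2,2): Delta=0.3585 Bond=-67.4806
(3,0): Delta=0.0000 Bond=0.0000
(3,1): Delta=0.0000 Bond=0.0000
(3,2): Delta=0.5699 Bond=-120.9781
(3,3): Delta=0.0000 Bond=47.6190
V0=3.3596

No-arbitrage ⇒ martingale measure with p* = (R−d)/(u−d) = 0.2973.
At expiry t=4: V(4,0)=0.0000, V(4,1)=0.0000, V(4,2)=0.0000, V(4,3)=50.0000, V(4,4)=50.0000
Node (3,0) S=122.0958: V=(p*·0.0000+(1−p*)·0.0000)/1.05=0.0000; Δ=(0.0000−0.0000)/(159.9456−114.7701)=0.0000; B=V−Δ·S=0.0000
Node (3,1) S=170.1549: V=(p*·0.0000+(1−p*)·0.0000)/1.05=0.0000; Δ=(0.0000−0.0000)/(222.9029−159.9456)=0.0000; B=V−Δ·S=0.0000
Node (3,2) S=237.1307: V=(p*·50.0000+(1−p*)·0.0000)/1.05=14.1570; Δ=(50.0000−0.0000)/(310.6412−222.9029)=0.5699; B=V−Δ·S=-120.9781
Node (3,3) S=330.4694: V=(p*·50.0000+(1−p*)·50.0000)/1.05=47.6190; Δ=(50.0000−50.0000)/(432.9149−310.6412)=0.0000; B=V−Δ·S=47.6190
Node (2,0) S=129.8892: V=(p*·0.0000+(1−p*)·0.0000)/1.05=0.0000; Δ=(0.0000−0.0000)/(170.1549−122.0958)=0.0000; B=V−Δ·S=0.0000
Node (2,1) S=181.0158: V=(p*·14.1570+(1−p*)·0.0000)/1.05=4.0084; Δ=(14.1570−0.0000)/(237.1307−170.1549)=0.2114; B=V−Δ·S=-34.2538
Node (2,2) S=252.2667: V=(p*·47.6190+(1−p*)·14.1570)/1.05=22.9573; Δ=(47.6190−14.1570)/(330.4694−237.1307)=0.3585; B=V−Δ·S=-67.4806
Node (1,0) S=138.1800: V=(p*·4.0084+(1−p*)·0.0000)/1.05=1.1349; Δ=(4.0084−0.0000)/(181.0158−129.8892)=0.0784; B=V−Δ·S=-9.6986
Node (1,1) S=192.5700: V=(p*·22.9573+(1−p*)·4.0084)/1.05=9.1827; Δ=(22.9573−4.0084)/(252.2667−181.0158)=0.2659; B=V−Δ·S=-42.0305
Node (0,0) S=147.0000: V=(p*·9.1827+(1−p*)·1.1349)/1.05=3.3596; Δ=(9.1827−1.1349)/(192.5700−138.1800)=0.1480; B=V−Δ·S=-18.3912
Self-financing check: at every node Δ·S+B equals the discounted successor values.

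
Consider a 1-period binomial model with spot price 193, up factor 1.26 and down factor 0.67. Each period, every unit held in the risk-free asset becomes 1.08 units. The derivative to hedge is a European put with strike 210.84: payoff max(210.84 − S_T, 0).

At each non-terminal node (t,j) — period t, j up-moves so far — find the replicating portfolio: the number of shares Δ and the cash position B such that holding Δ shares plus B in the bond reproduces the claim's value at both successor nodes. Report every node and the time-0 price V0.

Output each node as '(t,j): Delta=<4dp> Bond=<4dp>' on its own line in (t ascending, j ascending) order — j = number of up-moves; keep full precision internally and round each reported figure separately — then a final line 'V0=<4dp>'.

The replicating-portfolio and risk-neutral prices coincide; use p* = (1.08−0.67)/(1.26−0.67) = 0.6949 for the latter.
Terminal values V(1,·): V(1,0)=81.5300, V(1,1)=0.0000
(0,0): S=193.0000. Δ = (V_up−V_dn)/(S_up−S_dn) = (0.0000−81.5300)/(243.1800−129.3100) = -0.7160. V = [p*·0.0000 + (1−p*)·81.5300]/1.08 = 23.0311. B = V − Δ·S = 161.2175.
The time-0 hedge costs 23.0311, which is the no-arbitrage price.

(0,0): Delta=-0.7160 Bond=161.2175
V0=23.0311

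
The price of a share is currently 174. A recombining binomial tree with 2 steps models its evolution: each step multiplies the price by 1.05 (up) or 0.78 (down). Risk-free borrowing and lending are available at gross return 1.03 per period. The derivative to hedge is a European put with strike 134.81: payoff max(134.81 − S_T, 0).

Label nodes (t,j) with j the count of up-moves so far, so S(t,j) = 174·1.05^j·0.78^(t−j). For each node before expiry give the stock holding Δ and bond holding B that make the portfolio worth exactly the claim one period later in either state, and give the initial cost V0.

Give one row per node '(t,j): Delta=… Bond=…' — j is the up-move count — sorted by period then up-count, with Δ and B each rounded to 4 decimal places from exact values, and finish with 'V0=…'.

Since d<R<u, set p* = (R−d)/(u−d) = 0.9259; price each node as the discounted p*-expectation of its children.
At expiry t=2: V(2,0)=28.9484, V(2,1)=0.0000, V(2,2)=0.0000
(1,0): S=135.7200. Δ = (V_up−V_dn)/(S_up−S_dn) = (0.0000−28.9484)/(142.5060−105.8616) = -0.7900. V = [p*·0.0000 + (1−p*)·28.9484]/1.03 = 2.0819. B = V − Δ·S = 109.2982.
(1,1): S=182.7000. Δ = (V_up−V_dn)/(S_up−S_dn) = (0.0000−0.0000)/(191.8350−142.5060) = 0.0000. V = [p*·0.0000 + (1−p*)·0.0000]/1.03 = 0.0000. B = V − Δ·S = 0.0000.
(0,0): S=174.0000. Δ = (V_up−V_dn)/(S_up−S_dn) = (0.0000−2.0819)/(182.7000−135.7200) = -0.0443. V = [p*·0.0000 + (1−p*)·2.0819]/1.03 = 0.1497. B = V − Δ·S = 7.8603.
The time-0 hedge costs 0.1497, which is the no-arbitrage price.

(0,0): Delta=-0.0443 Bond=7.8603
(1,0): Delta=-0.7900 Bond=109.2982
(1,1): Delta=0.0000 Bond=0.0000
V0=0.1497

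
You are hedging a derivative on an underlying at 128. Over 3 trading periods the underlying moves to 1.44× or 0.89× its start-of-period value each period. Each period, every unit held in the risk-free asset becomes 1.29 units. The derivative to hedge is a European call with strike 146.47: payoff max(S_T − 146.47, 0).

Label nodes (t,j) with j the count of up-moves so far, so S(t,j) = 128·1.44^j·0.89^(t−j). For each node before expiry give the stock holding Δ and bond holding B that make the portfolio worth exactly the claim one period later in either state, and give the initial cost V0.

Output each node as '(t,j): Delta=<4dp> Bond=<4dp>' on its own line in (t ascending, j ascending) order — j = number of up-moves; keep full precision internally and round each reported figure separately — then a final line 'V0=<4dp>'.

The replicating-portfolio and risk-neutral prices coincide; use p* = (1.29−0.89)/(1.44−0.89) = 0.7273 for the latter.
At expiry t=3: V(3,0)=0.0000, V(3,1)=0.0000, V(3,2)=89.7545, V(3,3)=235.7360
(2,0): S=101.3888. Δ = (V_up−V_dn)/(S_up−S_dn) = (0.0000−0.0000)/(145.9999−90.2360) = 0.0000. V = [p*·0.0000 + (1−p*)·0.0000]/1.29 = 0.0000. B = V − Δ·S = 0.0000.
(2,1): S=164.0448. Δ = (V_up−V_dn)/(S_up−S_dn) = (89.7545−0.0000)/(236.2245−145.9999) = 0.9948. V = [p*·89.7545 + (1−p*)·0.0000]/1.29 = 50.6016. B = V − Δ·S = -112.5885.
(2,2): S=265.4208. Δ = (V_up−V_dn)/(S_up−S_dn) = (235.7360−89.7545)/(382.2060−236.2245) = 1.0000. V = [p*·235.7360 + (1−p*)·89.7545]/1.29 = 151.8782. B = V − Δ·S = -113.5426.
(1,0): S=113.9200. Δ = (V_up−V_dn)/(S_up−S_dn) = (50.6016−0.0000)/(164.0448−101.3888) = 0.8076. V = [p*·50.6016 + (1−p*)·0.0000]/1.29 = 28.5280. B = V − Δ·S = -63.4748.
(1,1): S=184.3200. Δ = (V_up−V_dn)/(S_up−S_dn) = (151.8782−50.6016)/(265.4208−164.0448) = 0.9990. V = [p*·151.8782 + (1−p*)·50.6016]/1.29 = 96.3235. B = V − Δ·S = -87.8158.
(0,0): S=128.0000. Δ = (V_up−V_dn)/(S_up−S_dn) = (96.3235−28.5280)/(184.3200−113.9200) = 0.9630. V = [p*·96.3235 + (1−p*)·28.5280]/1.29 = 60.3363. B = V − Δ·S = -62.9282.
Each (Δ,B) replicates both successor values, so the strategy is self-financing and V0 is arbitrage-free.

(0,0): Delta=0.9630 Bond=-62.9282
(1,0): Delta=0.8076 Bond=-63.4748
(1,1): Delta=0.9990 Bond=-87.8158
(2,0): Delta=0.0000 Bond=0.0000
(2,1): Delta=0.9948 Bond=-112.5885
(2,2): Delta=1.0000 Bond=-113.5426
V0=60.3363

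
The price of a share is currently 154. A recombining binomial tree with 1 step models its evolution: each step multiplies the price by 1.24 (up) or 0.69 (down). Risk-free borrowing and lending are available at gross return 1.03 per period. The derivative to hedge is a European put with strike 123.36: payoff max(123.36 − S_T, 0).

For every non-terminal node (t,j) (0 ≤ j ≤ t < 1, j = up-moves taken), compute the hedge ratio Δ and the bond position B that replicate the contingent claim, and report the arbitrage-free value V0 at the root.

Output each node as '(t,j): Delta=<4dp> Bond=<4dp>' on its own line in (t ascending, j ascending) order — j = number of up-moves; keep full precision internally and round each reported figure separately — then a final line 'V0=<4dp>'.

(0,0): Delta=-0.2019 Bond=37.4298
V0=6.3389

No-arbitrage ⇒ martingale measure with p* = (R−d)/(u−d) = 0.6182.
At expiry t=1: V(1,0)=17.1000, V(1,1)=0.0000
Node (0,0) S=154.0000: V=(p*·0.0000+(1−p*)·17.1000)/1.03=6.3389; Δ=(0.0000−17.1000)/(190.9600−106.2600)=-0.2019; B=V−Δ·S=37.4298
The time-0 hedge costs 6.3389, which is the no-arbitrage price.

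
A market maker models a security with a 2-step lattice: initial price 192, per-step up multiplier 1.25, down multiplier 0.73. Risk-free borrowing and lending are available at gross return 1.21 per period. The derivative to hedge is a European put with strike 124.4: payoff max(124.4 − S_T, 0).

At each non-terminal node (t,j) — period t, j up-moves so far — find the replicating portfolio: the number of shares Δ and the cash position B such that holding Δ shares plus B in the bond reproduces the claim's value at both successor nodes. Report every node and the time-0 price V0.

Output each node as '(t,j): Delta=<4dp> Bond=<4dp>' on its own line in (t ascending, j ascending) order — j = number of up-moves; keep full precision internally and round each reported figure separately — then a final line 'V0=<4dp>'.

(0,0): Delta=-0.0141 Bond=2.7890
(1,0): Delta=-0.3030 Bond=43.8716
(1,1): Delta=0.0000 Bond=0.0000
V0=0.0892

Risk-neutral probability p* = (R−d)/(u−d) = (1.21−0.73)/(1.25−0.73) = 0.9231.
Terminal values V(2,·): V(2,0)=22.0832, V(2,1)=0.0000, V(2,2)=0.0000
Node (1,0) S=140.1600: V=(p*·0.0000+(1−p*)·22.0832)/1.21=1.4039; Δ=(0.0000−22.0832)/(175.2000−102.3168)=-0.3030; B=V−Δ·S=43.8716
Node (1,1) S=240.0000: V=(p*·0.0000+(1−p*)·0.0000)/1.21=0.0000; Δ=(0.0000−0.0000)/(300.0000−175.2000)=0.0000; B=V−Δ·S=0.0000
Node (0,0) S=192.0000: V=(p*·0.0000+(1−p*)·1.4039)/1.21=0.0892; Δ=(0.0000−1.4039)/(240.0000−140.1600)=-0.0141; B=V−Δ·S=2.7890
The time-0 hedge costs 0.0892, which is the no-arbitrage price.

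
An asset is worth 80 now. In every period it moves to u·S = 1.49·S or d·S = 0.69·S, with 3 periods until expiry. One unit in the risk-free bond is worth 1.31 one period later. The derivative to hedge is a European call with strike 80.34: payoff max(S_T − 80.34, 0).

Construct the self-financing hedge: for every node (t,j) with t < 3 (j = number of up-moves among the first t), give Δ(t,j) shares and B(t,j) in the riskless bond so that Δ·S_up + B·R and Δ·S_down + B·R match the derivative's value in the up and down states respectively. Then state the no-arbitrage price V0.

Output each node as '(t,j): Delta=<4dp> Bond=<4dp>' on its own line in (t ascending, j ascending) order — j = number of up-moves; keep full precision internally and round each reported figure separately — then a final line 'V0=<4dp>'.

(0,0): Delta=0.9111 Bond=-27.1122
(1,0): Delta=0.5655 Bond=-16.4410
(1,1): Delta=0.9575 Bond=-41.0552
(2,0): Delta=0.0000 Bond=0.0000
(2,1): Delta=0.6415 Bond=-27.7906
(2,2): Delta=1.0000 Bond=-61.3282
V0=45.7720

Risk-neutral probability p* = (R−d)/(u−d) = (1.31−0.69)/(1.49−0.69) = 0.7750.
At expiry t=3: V(3,0)=0.0000, V(3,1)=0.0000, V(3,2)=42.2095, V(3,3)=184.2959
  t=2,j=0: stock 38.0880 → up 56.7511 (V=0.0000), down 26.2807 (V=0.0000). Price 0.0000; hedge Δ=0.0000, bond B=0.0000.
  t=2,j=1: stock 82.2480 → up 122.5495 (V=42.2095), down 56.7511 (V=0.0000). Price 24.9713; hedge Δ=0.6415, bond B=-27.7906.
  t=2,j=2: stock 177.6080 → up 264.6359 (V=184.2959), down 122.5495 (V=42.2095). Price 116.2798; hedge Δ=1.0000, bond B=-61.3282.
  t=1,j=0: stock 55.2000 → up 82.2480 (V=24.9713), down 38.0880 (V=0.0000). Price 14.7731; hedge Δ=0.5655, bond B=-16.4410.
  t=1,j=1: stock 119.2000 → up 177.6080 (V=116.2798), down 82.2480 (V=24.9713). Price 73.0804; hedge Δ=0.9575, bond B=-41.0552.
  t=0,j=0: stock 80.0000 → up 119.2000 (V=73.0804), down 55.2000 (V=14.7731). Price 45.7720; hedge Δ=0.9111, bond B=-27.1122.
The time-0 hedge costs 45.7720, which is the no-arbitrage price.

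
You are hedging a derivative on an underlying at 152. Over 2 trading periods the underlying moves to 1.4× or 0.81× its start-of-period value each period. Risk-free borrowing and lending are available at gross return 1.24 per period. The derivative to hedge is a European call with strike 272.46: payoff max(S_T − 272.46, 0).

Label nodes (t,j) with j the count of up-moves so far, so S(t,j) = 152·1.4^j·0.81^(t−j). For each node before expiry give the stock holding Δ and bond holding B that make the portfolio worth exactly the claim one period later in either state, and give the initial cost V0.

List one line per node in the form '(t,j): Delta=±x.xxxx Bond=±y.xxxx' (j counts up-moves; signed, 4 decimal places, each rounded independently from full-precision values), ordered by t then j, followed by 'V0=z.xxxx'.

Under the risk-neutral measure, an up-move has probability p* = (R−d)/(u−d) = 0.7288 and values discount at R = 1.24.
At expiry t=2: V(2,0)=0.0000, V(2,1)=0.0000, V(2,2)=25.4600
Node (1,0) S=123.1200: V=(p*·0.0000+(1−p*)·0.0000)/1.24=0.0000; Δ=(0.0000−0.0000)/(172.3680−99.7272)=0.0000; B=V−Δ·S=0.0000
Node (1,1) S=212.8000: V=(p*·25.4600+(1−p*)·0.0000)/1.24=14.9642; Δ=(25.4600−0.0000)/(297.9200−172.3680)=0.2028; B=V−Δ·S=-28.1884
Node (0,0) S=152.0000: V=(p*·14.9642+(1−p*)·0.0000)/1.24=8.7952; Δ=(14.9642−0.0000)/(212.8000−123.1200)=0.1669; B=V−Δ·S=-16.5678
Self-financing check: at every node Δ·S+B equals the discounted successor values.

(0,0): Delta=0.1669 Bond=-16.5678
(1,0): Delta=0.0000 Bond=0.0000
(1,1): Delta=0.2028 Bond=-28.1884
V0=8.7952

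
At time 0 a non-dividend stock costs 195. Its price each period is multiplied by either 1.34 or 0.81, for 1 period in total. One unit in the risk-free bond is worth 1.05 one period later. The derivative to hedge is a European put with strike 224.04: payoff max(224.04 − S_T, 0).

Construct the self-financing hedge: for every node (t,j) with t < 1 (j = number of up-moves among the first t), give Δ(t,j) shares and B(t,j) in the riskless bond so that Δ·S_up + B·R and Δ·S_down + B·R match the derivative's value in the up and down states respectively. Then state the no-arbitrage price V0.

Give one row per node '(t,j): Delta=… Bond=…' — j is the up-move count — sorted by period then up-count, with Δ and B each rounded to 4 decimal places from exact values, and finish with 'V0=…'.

(0,0): Delta=-0.6395 Bond=159.1385
V0=34.4404

Since d<R<u, set p* = (R−d)/(u−d) = 0.4528; price each node as the discounted p*-expectation of its children.
Payoff layer (t=1): V(1,0)=66.0900, V(1,1)=0.0000
Node (0,0) S=195.0000: V=(p*·0.0000+(1−p*)·66.0900)/1.05=34.4404; Δ=(0.0000−66.0900)/(261.3000−157.9500)=-0.6395; B=V−Δ·S=159.1385
Root portfolio cost Δ·195+B reproduces V0=34.4404.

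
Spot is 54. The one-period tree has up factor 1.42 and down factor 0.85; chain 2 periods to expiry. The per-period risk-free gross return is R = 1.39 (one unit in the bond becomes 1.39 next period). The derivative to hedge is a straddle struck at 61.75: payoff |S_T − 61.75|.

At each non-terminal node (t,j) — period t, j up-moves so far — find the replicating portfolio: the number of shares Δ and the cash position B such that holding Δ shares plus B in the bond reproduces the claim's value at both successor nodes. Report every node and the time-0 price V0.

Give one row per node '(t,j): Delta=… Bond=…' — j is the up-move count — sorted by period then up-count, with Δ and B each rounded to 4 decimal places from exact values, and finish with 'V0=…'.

(0,0): Delta=0.9441 Bond=-28.8743
(1,0): Delta=-0.7380 Bond=37.0692
(1,1): Delta=1.0000 Bond=-44.4245
V0=22.1051

The replicating-portfolio and risk-neutral prices coincide; use p* = (1.39−0.85)/(1.42−0.85) = 0.9474 for the latter.
Terminal values V(2,·): V(2,0)=22.7350, V(2,1)=3.4280, V(2,2)=47.1356
(1,0): S=45.9000. Δ = (V_up−V_dn)/(S_up−S_dn) = (3.4280−22.7350)/(65.1780−39.0150) = -0.7380. V = [p*·3.4280 + (1−p*)·22.7350]/1.39 = 3.1972. B = V − Δ·S = 37.0692.
(1,1): S=76.6800. Δ = (V_up−V_dn)/(S_up−S_dn) = (47.1356−3.4280)/(108.8856−65.1780) = 1.0000. V = [p*·47.1356 + (1−p*)·3.4280]/1.39 = 32.2555. B = V − Δ·S = -44.4245.
(0,0): S=54.0000. Δ = (V_up−V_dn)/(S_up−S_dn) = (32.2555−3.1972)/(76.6800−45.9000) = 0.9441. V = [p*·32.2555 + (1−p*)·3.1972]/1.39 = 22.1051. B = V − Δ·S = -28.8743.
Check: Δ(0,0)·S0 + B(0,0) = 22.1051 = V0.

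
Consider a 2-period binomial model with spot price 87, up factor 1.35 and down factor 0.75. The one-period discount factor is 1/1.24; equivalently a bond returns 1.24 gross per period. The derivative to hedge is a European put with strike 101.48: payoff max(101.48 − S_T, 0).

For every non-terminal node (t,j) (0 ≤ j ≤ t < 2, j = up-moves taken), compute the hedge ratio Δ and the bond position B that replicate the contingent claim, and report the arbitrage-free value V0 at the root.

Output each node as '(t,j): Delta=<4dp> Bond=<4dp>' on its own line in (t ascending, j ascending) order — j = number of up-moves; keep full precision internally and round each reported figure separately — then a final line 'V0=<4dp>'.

(0,0): Delta=-0.2799 Bond=28.1044
(1,0): Delta=-1.0000 Bond=81.8387
(1,1): Delta=-0.1900 Bond=24.3009
V0=3.7567

No-arbitrage ⇒ martingale measure with p* = (R−d)/(u−d) = 0.8167.
Terminal payoffs: V(2,0)=52.5425, V(2,1)=13.3925, V(2,2)=0.0000
Node (1,0) S=65.2500: V=(p*·13.3925+(1−p*)·52.5425)/1.24=16.5887; Δ=(13.3925−52.5425)/(88.0875−48.9375)=-1.0000; B=V−Δ·S=81.8387
Node (1,1) S=117.4500: V=(p*·0.0000+(1−p*)·13.3925)/1.24=1.9801; Δ=(0.0000−13.3925)/(158.5575−88.0875)=-0.1900; B=V−Δ·S=24.3009
Node (0,0) S=87.0000: V=(p*·1.9801+(1−p*)·16.5887)/1.24=3.7567; Δ=(1.9801−16.5887)/(117.4500−65.2500)=-0.2799; B=V−Δ·S=28.1044
Self-financing check: at every node Δ·S+B equals the discounted successor values.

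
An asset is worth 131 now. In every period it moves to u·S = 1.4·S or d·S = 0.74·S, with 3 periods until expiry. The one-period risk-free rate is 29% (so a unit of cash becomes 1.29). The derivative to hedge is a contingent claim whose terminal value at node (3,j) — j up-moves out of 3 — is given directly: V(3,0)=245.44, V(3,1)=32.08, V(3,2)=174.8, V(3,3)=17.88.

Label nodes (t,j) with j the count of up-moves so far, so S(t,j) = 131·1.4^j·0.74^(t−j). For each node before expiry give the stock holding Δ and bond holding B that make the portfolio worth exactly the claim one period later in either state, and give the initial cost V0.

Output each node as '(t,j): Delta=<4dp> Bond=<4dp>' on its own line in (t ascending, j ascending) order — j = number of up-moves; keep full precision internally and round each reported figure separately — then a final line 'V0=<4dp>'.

The replicating-portfolio and risk-neutral prices coincide; use p* = (1.29−0.74)/(1.4−0.74) = 0.8333 for the latter.
Terminal values V(3,·): V(3,0)=245.4400, V(3,1)=32.0800, V(3,2)=174.8000, V(3,3)=17.8800
(2,0): S=71.7356. Δ = (V_up−V_dn)/(S_up−S_dn) = (32.0800−245.4400)/(100.4298−53.0843) = -4.5064. V = [p*·32.0800 + (1−p*)·245.4400]/1.29 = 52.4341. B = V − Δ·S = 375.7068.
(2,1): S=135.7160. Δ = (V_up−V_dn)/(S_up−S_dn) = (174.8000−32.0800)/(190.0024−100.4298) = 1.5933. V = [p*·174.8000 + (1−p*)·32.0800]/1.29 = 117.0646. B = V − Δ·S = -99.1778.
(2,2): S=256.7600. Δ = (V_up−V_dn)/(S_up−S_dn) = (17.8800−174.8000)/(359.4640−190.0024) = -0.9260. V = [p*·17.8800 + (1−p*)·174.8000]/1.29 = 34.1344. B = V − Δ·S = 271.8919.
(1,0): S=96.9400. Δ = (V_up−V_dn)/(S_up−S_dn) = (117.0646−52.4341)/(135.7160−71.7356) = 1.0102. V = [p*·117.0646 + (1−p*)·52.4341]/1.29 = 82.3976. B = V − Δ·S = -15.5274.
(1,1): S=183.4000. Δ = (V_up−V_dn)/(S_up−S_dn) = (34.1344−117.0646)/(256.7600−135.7160) = -0.6851. V = [p*·34.1344 + (1−p*)·117.0646]/1.29 = 37.1752. B = V − Δ·S = 162.8271.
(0,0): S=131.0000. Δ = (V_up−V_dn)/(S_up−S_dn) = (37.1752−82.3976)/(183.4000−96.9400) = -0.5230. V = [p*·37.1752 + (1−p*)·82.3976]/1.29 = 34.6607. B = V − Δ·S = 103.1793.
Root portfolio cost Δ·131+B reproduces V0=34.6607.

(0,0): Delta=-0.5230 Bond=103.1793
(1,0): Delta=1.0102 Bond=-15.5274
(1,1): Delta=-0.6851 Bond=162.8271
(2,0): Delta=-4.5064 Bond=375.7068
(2,1): Delta=1.5933 Bond=-99.1778
(2,2): Delta=-0.9260 Bond=271.8919
V0=34.6607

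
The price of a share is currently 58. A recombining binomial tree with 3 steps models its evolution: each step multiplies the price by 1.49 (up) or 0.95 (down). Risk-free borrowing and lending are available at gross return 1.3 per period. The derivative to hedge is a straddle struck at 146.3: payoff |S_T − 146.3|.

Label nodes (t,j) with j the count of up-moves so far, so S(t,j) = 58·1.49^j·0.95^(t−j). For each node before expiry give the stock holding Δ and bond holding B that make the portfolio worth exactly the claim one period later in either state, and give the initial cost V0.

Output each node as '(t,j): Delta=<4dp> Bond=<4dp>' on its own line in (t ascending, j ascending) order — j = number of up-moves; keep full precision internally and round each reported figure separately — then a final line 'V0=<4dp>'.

(0,0): Delta=-0.2768 Bond=35.9379
(1,0): Delta=-1.0000 Bond=86.5680
(1,1): Delta=-0.0265 Bond=25.0870
(2,0): Delta=-1.0000 Bond=112.5385
(2,1): Delta=-1.0000 Bond=112.5385
(2,2): Delta=0.3105 Bond=-10.7749
V0=19.8840

Under the risk-neutral measure, an up-move has probability p* = (R−d)/(u−d) = 0.6481 and values discount at R = 1.3.
At expiry t=3: V(3,0)=96.5723, V(3,1)=68.3060, V(3,2)=23.9725, V(3,3)=45.5610
Node (2,0) S=52.3450: V=(p*·68.3060+(1−p*)·96.5723)/1.3=60.1935; Δ=(68.3060−96.5723)/(77.9941−49.7277)=-1.0000; B=V−Δ·S=112.5385
Node (2,1) S=82.0990: V=(p*·23.9725+(1−p*)·68.3060)/1.3=30.4395; Δ=(23.9725−68.3060)/(122.3275−77.9941)=-1.0000; B=V−Δ·S=112.5385
Node (2,2) S=128.7658: V=(p*·45.5610+(1−p*)·23.9725)/1.3=29.2039; Δ=(45.5610−23.9725)/(191.8610−122.3275)=0.3105; B=V−Δ·S=-10.7749
Node (1,0) S=55.1000: V=(p*·30.4395+(1−p*)·60.1935)/1.3=31.4680; Δ=(30.4395−60.1935)/(82.0990−52.3450)=-1.0000; B=V−Δ·S=86.5680
Node (1,1) S=86.4200: V=(p*·29.2039+(1−p*)·30.4395)/1.3=22.7989; Δ=(29.2039−30.4395)/(128.7658−82.0990)=-0.0265; B=V−Δ·S=25.0870
Node (0,0) S=58.0000: V=(p*·22.7989+(1−p*)·31.4680)/1.3=19.8840; Δ=(22.7989−31.4680)/(86.4200−55.1000)=-0.2768; B=V−Δ·S=35.9379
Root portfolio cost Δ·58+B reproduces V0=19.8840.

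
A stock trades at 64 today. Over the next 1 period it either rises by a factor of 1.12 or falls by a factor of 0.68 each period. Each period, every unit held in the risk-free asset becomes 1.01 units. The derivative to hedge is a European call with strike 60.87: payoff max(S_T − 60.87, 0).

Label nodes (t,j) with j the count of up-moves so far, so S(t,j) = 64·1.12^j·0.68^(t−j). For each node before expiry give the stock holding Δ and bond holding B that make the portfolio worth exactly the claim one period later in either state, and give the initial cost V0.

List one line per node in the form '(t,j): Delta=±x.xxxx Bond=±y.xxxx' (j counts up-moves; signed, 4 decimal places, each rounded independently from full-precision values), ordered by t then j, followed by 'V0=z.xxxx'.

Risk-neutral probability p* = (R−d)/(u−d) = (1.01−0.68)/(1.12−0.68) = 0.7500.
Terminal values V(1,·): V(1,0)=0.0000, V(1,1)=10.8100
  t=0,j=0: stock 64.0000 → up 71.6800 (V=10.8100), down 43.5200 (V=0.0000). Price 8.0272; hedge Δ=0.3839, bond B=-16.5410.
Self-financing check: at every node Δ·S+B equals the discounted successor values.

(0,0): Delta=0.3839 Bond=-16.5410
V0=8.0272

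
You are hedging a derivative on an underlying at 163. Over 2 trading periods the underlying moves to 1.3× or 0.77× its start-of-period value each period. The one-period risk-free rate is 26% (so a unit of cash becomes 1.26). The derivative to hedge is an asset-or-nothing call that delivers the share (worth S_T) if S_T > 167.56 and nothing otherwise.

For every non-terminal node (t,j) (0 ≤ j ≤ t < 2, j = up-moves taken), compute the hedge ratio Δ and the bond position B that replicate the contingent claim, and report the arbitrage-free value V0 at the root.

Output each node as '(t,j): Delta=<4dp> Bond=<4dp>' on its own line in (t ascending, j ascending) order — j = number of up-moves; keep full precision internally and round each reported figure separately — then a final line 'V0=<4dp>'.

No-arbitrage ⇒ martingale measure with p* = (R−d)/(u−d) = 0.9245.
At expiry t=2: V(2,0)=0.0000, V(2,1)=0.0000, V(2,2)=275.4700
(1,0): S=125.5100. Δ = (V_up−V_dn)/(S_up−S_dn) = (0.0000−0.0000)/(163.1630−96.6427) = 0.0000. V = [p*·0.0000 + (1−p*)·0.0000]/1.26 = 0.0000. B = V − Δ·S = 0.0000.
(1,1): S=211.9000. Δ = (V_up−V_dn)/(S_up−S_dn) = (275.4700−0.0000)/(275.4700−163.1630) = 2.4528. V = [p*·275.4700 + (1−p*)·0.0000]/1.26 = 202.1268. B = V − Δ·S = -317.6279.
(0,0): S=163.0000. Δ = (V_up−V_dn)/(S_up−S_dn) = (202.1268−0.0000)/(211.9000−125.5100) = 2.3397. V = [p*·202.1268 + (1−p*)·0.0000]/1.26 = 148.3111. B = V − Δ·S = -233.0603.
Each (Δ,B) replicates both successor values, so the strategy is self-financing and V0 is arbitrage-free.

(0,0): Delta=2.3397 Bond=-233.0603
(1,0): Delta=0.0000 Bond=0.0000
(1,1): Delta=2.4528 Bond=-317.6279
V0=148.3111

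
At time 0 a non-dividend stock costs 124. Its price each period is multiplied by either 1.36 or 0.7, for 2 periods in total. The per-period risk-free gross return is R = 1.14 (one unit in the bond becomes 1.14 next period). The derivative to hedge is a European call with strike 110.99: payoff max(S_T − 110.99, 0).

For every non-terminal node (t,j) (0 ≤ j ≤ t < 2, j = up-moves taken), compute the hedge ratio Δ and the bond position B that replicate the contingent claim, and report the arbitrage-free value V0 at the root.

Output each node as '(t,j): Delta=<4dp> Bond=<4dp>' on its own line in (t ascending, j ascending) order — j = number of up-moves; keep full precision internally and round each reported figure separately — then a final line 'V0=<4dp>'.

(0,0): Delta=0.8205 Bond=-58.8555
(1,0): Delta=0.1232 Bond=-6.5665
(1,1): Delta=1.0000 Bond=-97.3596
V0=42.8913

Since d<R<u, set p* = (R−d)/(u−d) = 0.6667; price each node as the discounted p*-expectation of its children.
Payoff layer (t=2): V(2,0)=0.0000, V(2,1)=7.0580, V(2,2)=118.3604
  t=1,j=0: stock 86.8000 → up 118.0480 (V=7.0580), down 60.7600 (V=0.0000). Price 4.1275; hedge Δ=0.1232, bond B=-6.5665.
  t=1,j=1: stock 168.6400 → up 229.3504 (V=118.3604), down 118.0480 (V=7.0580). Price 71.2804; hedge Δ=1.0000, bond B=-97.3596.
  t=0,j=0: stock 124.0000 → up 168.6400 (V=71.2804), down 86.8000 (V=4.1275). Price 42.8913; hedge Δ=0.8205, bond B=-58.8555.
Each (Δ,B) replicates both successor values, so the strategy is self-financing and V0 is arbitrage-free.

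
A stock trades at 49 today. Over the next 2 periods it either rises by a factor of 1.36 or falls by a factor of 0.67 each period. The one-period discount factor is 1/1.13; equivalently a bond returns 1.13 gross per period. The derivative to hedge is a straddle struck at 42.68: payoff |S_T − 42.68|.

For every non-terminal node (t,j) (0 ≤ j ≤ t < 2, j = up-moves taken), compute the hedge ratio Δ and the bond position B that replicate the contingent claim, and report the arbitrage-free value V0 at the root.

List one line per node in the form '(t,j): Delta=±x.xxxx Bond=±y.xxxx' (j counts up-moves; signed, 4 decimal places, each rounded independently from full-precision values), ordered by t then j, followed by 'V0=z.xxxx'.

No-arbitrage ⇒ martingale measure with p* = (R−d)/(u−d) = 0.6667.
At expiry t=2: V(2,0)=20.6839, V(2,1)=1.9688, V(2,2)=47.9504
Node (1,0) S=32.8300: V=(p*·1.9688+(1−p*)·20.6839)/1.13=7.2630; Δ=(1.9688−20.6839)/(44.6488−21.9961)=-0.8262; B=V−Δ·S=34.3863
Node (1,1) S=66.6400: V=(p*·47.9504+(1−p*)·1.9688)/1.13=28.8701; Δ=(47.9504−1.9688)/(90.6304−44.6488)=1.0000; B=V−Δ·S=-37.7699
Node (0,0) S=49.0000: V=(p*·28.8701+(1−p*)·7.2630)/1.13=19.1750; Δ=(28.8701−7.2630)/(66.6400−32.8300)=0.6391; B=V−Δ·S=-12.1397
The time-0 hedge costs 19.1750, which is the no-arbitrage price.

(0,0): Delta=0.6391 Bond=-12.1397
(1,0): Delta=-0.8262 Bond=34.3863
(1,1): Delta=1.0000 Bond=-37.7699
V0=19.1750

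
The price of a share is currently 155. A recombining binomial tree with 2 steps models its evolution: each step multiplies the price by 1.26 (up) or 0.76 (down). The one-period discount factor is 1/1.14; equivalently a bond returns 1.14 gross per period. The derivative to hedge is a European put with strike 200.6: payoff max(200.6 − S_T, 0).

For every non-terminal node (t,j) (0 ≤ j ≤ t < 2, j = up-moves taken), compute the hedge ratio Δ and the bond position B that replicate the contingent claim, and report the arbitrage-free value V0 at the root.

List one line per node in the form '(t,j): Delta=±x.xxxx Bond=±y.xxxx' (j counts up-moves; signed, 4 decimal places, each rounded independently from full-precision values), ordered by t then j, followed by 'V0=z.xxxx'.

The replicating-portfolio and risk-neutral prices coincide; use p* = (1.14−0.76)/(1.26−0.76) = 0.7600 for the latter.
Terminal values V(2,·): V(2,0)=111.0720, V(2,1)=52.1720, V(2,2)=0.0000
  t=1,j=0: stock 117.8000 → up 148.4280 (V=52.1720), down 89.5280 (V=111.0720). Price 58.1649; hedge Δ=-1.0000, bond B=175.9649.
  t=1,j=1: stock 195.3000 → up 246.0780 (V=0.0000), down 148.4280 (V=52.1720). Price 10.9836; hedge Δ=-0.5343, bond B=115.3276.
  t=0,j=0: stock 155.0000 → up 195.3000 (V=10.9836), down 117.8000 (V=58.1649). Price 19.5676; hedge Δ=-0.6088, bond B=113.9303.
Each (Δ,B) replicates both successor values, so the strategy is self-financing and V0 is arbitrage-free.

(0,0): Delta=-0.6088 Bond=113.9303
(1,0): Delta=-1.0000 Bond=175.9649
(1,1): Delta=-0.5343 Bond=115.3276
V0=19.5676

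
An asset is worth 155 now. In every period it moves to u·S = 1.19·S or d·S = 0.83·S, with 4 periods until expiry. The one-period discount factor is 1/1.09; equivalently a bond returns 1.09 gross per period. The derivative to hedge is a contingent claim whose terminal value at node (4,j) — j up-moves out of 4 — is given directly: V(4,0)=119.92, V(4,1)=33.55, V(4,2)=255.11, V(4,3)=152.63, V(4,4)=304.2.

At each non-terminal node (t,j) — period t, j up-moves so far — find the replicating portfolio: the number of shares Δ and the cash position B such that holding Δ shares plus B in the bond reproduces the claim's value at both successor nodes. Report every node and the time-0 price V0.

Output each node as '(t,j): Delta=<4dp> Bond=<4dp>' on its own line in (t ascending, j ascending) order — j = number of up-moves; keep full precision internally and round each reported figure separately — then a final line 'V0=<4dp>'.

(0,0): Delta=0.6607 Bond=47.1045
(1,0): Delta=0.5230 Bond=69.0558
(1,1): Delta=0.6976 Bond=44.5317
(2,0): Delta=3.2464 Bond=-215.5281
(2,1): Delta=-0.2076 Bond=187.1166
(2,2): Delta=0.9404 Bond=-4.7594
(3,0): Delta=-2.7070 Bond=292.7072
(3,1): Delta=4.8434 Bond=-437.8614
(3,2): Delta=-1.5625 Bond=450.8104
(3,3): Delta=1.6119 Bond=-180.5716
V0=149.5111

Under the risk-neutral measure, an up-move has probability p* = (R−d)/(u−d) = 0.7222 and values discount at R = 1.09.
Terminal values V(4,·): V(4,0)=119.9200, V(4,1)=33.5500, V(4,2)=255.1100, V(4,3)=152.6300, V(4,4)=304.2000
(3,0): S=88.6270. Δ = (V_up−V_dn)/(S_up−S_dn) = (33.5500−119.9200)/(105.4661−73.5604) = -2.7070. V = [p*·33.5500 + (1−p*)·119.9200]/1.09 = 52.7905. B = V − Δ·S = 292.7072.
(3,1): S=127.0676. Δ = (V_up−V_dn)/(S_up−S_dn) = (255.1100−33.5500)/(151.2104−105.4661) = 4.8434. V = [p*·255.1100 + (1−p*)·33.5500]/1.09 = 177.5831. B = V − Δ·S = -437.8614.
(3,2): S=182.1813. Δ = (V_up−V_dn)/(S_up−S_dn) = (152.6300−255.1100)/(216.7957−151.2104) = -1.5625. V = [p*·152.6300 + (1−p*)·255.1100]/1.09 = 166.1437. B = V − Δ·S = 450.8104.
(3,3): S=261.1996. Δ = (V_up−V_dn)/(S_up−S_dn) = (304.2000−152.6300)/(310.8276−216.7957) = 1.6119. V = [p*·304.2000 + (1−p*)·152.6300]/1.09 = 240.4562. B = V − Δ·S = -180.5716.
(2,0): S=106.7795. Δ = (V_up−V_dn)/(S_up−S_dn) = (177.5831−52.7905)/(127.0676−88.6270) = 3.2464. V = [p*·177.5831 + (1−p*)·52.7905]/1.09 = 131.1179. B = V − Δ·S = -215.5281.
(2,1): S=153.0935. Δ = (V_up−V_dn)/(S_up−S_dn) = (166.1437−177.5831)/(182.1813−127.0676) = -0.2076. V = [p*·166.1437 + (1−p*)·177.5831]/1.09 = 155.3407. B = V − Δ·S = 187.1166.
(2,2): S=219.4955. Δ = (V_up−V_dn)/(S_up−S_dn) = (240.4562−166.1437)/(261.1996−182.1813) = 0.9404. V = [p*·240.4562 + (1−p*)·166.1437]/1.09 = 201.6641. B = V − Δ·S = -4.7594.
(1,0): S=128.6500. Δ = (V_up−V_dn)/(S_up−S_dn) = (155.3407−131.1179)/(153.0935−106.7795) = 0.5230. V = [p*·155.3407 + (1−p*)·131.1179]/1.09 = 136.3414. B = V − Δ·S = 69.0558.
(1,1): S=184.4500. Δ = (V_up−V_dn)/(S_up−S_dn) = (201.6641−155.3407)/(219.4955−153.0935) = 0.6976. V = [p*·201.6641 + (1−p*)·155.3407]/1.09 = 173.2078. B = V − Δ·S = 44.5317.
(0,0): S=155.0000. Δ = (V_up−V_dn)/(S_up−S_dn) = (173.2078−136.3414)/(184.4500−128.6500) = 0.6607. V = [p*·173.2078 + (1−p*)·136.3414]/1.09 = 149.5111. B = V − Δ·S = 47.1045.
Self-financing check: at every node Δ·S+B equals the discounted successor values.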